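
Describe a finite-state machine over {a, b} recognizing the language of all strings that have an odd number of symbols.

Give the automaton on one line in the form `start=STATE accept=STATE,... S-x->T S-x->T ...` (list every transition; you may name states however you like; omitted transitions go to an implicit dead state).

start=s0 accept=s1 s0-a->s1 s0-b->s1 s1-a->s0 s1-b->s0

Only the length mod 2 matters, so use a 2-cycle: from any state, every input symbol moves to the next state, wrapping s1 back to s0. Mark s1 accepting.
2 states suffice.
        a   b  
>  s0   s1  s1 
 * s1   s0  s0 
(> = start, * = accepting)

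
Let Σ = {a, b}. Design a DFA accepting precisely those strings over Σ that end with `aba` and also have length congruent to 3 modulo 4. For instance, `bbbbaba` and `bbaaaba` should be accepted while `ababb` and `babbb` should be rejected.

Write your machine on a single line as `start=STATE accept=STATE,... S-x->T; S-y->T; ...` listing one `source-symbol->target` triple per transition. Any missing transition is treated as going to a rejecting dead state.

start=q0; accept=q8; q0-a->q1; q0-b->q2; q1-a->q3; q1-b->q4; q2-a->q3; q2-b->q5; q3-a->q6; q3-b->q7; q4-a->q8; q4-b->q9; q5-a->q6; q5-b->q9; q6-a->q10; q6-b->q11; q7-a->q12; q7-b->q0; q8-a->q10; q8-b->q11; q9-a->q10; q9-b->q0; q10-a->q1; q10-b->q13; q11-a->q14; q11-b->q2; q12-a->q1; q12-b->q13; q13-a->q15; q13-b->q5; q14-a->q3; q14-b->q4; q15-a->q6; q15-b->q7

Build one automaton per condition and run them in lockstep. The first has 4 states tracking how much of the suffix `aba` has currently been matched; the second has 4 states tracking the input length modulo 4. A product state is a pair (one from each), accepting exactly when both do.
          a    b  
>  q0     q1   q2 
   q1     q3   q4 
   q2     q3   q5 
   q3     q6   q7 
   q4     q8   q9 
   q5     q6   q9 
   q6    q10  q11 
   q7    q12   q0 
 * q8    q10  q11 
   q9    q10   q0 
   q10    q1  q13 
   q11   q14   q2 
   q12    q1  q13 
   q13   q15   q5 
   q14    q3   q4 
   q15    q6   q7 
(> = start, * = accepting)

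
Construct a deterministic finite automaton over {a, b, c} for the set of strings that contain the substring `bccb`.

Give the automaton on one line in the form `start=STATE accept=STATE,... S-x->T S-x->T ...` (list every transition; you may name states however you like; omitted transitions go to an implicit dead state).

Track how much of `bccb` has been matched so far: state s0 is no progress, s4 is the absorbing accept state reached once `bccb` has occurred. Intermediate states record partial matches; on a mismatch, fall back to the longest reusable overlap.
A 5-state machine:
        a   b   c  
>  s0   s0  s1  s0 
   s1   s0  s1  s2 
   s2   s0  s1  s3 
   s3   s0  s4  s0 
 * s4   s4  s4  s4 
(> = start, * = accepting)

start=s0 accept=s4 s0-a->s0 s0-b->s1 s0-c->s0 s1-a->s0 s1-b->s1 s1-c->s2 s2-a->s0 s2-b->s1 s2-c->s3 s3-a->s0 s3-b->s4 s3-c->s0 s4-a->s4 s4-b->s4 s4-c->s4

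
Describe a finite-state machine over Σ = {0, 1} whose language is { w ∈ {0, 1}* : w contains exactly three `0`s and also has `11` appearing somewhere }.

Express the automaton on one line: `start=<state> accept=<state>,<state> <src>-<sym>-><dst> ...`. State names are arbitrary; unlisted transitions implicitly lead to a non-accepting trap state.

start=A accept=N A-0->B A-1->C B-0->D B-1->E C-0->B C-1->F D-0->G D-1->H E-0->D E-1->I F-0->I F-1->F G-0->J G-1->K H-0->G H-1->L I-0->L I-1->I J-0->J J-1->M K-0->J K-1->N L-0->N L-1->L M-0->J M-1->O N-0->O N-1->N O-0->O O-1->O

Handle the two conditions separately and then intersect. One (5 states) tracks the count of `0`s, saturating at 4; the other (3 states) tracks whether and how much of `11` has been seen. Each combined state is a pair, one component from each; accept when both components accept.
       0  1 
>  A   B  C 
   B   D  E 
   C   B  F 
   D   G  H 
   E   D  I 
   F   I  F 
   G   J  K 
   H   G  L 
   I   L  I 
   J   J  M 
   K   J  N 
   L   N  L 
   M   J  O 
 * N   O  N 
   O   O  O 
(> = start, * = accepting)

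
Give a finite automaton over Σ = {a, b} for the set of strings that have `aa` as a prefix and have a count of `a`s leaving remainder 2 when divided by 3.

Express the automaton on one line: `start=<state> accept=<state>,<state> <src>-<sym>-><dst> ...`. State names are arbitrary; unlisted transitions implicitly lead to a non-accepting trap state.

Run two small machines in parallel and take their product. The first has 4 states tracking whether the input so far still matches the prefix `aa`; the second has 3 states tracking the count of `a`s modulo 3. A product state is a pair (one from each), accepting exactly when both do. After merging equivalent states the machine shrinks.
A 6-state machine:
        a   b  
>  s0   s1  s2 
   s1   s3  s2 
   s2   s2  s2 
 * s3   s4  s3 
   s4   s5  s4 
   s5   s3  s5 
(> = start, * = accepting)

start=s0 accept=s3 s0-a->s1 s0-b->s2 s1-a->s3 s1-b->s2 s2-a->s2 s2-b->s2 s3-a->s4 s3-b->s3 s4-a->s5 s4-b->s4 s5-a->s3 s5-b->s5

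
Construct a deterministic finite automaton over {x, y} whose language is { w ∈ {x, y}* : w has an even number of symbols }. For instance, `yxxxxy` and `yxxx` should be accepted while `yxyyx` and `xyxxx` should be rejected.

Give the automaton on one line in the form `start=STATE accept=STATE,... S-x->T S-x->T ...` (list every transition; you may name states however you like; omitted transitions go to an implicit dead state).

Count input length modulo 2: every symbol advances one step around the cycle S0 → S1 → S0. Accept at S0.
With 2 states:
        x   y  
>* S0   S1  S1 
   S1   S0  S0 
(> = start, * = accepting)

start=S0 accept=S0 S0-x->S1 S0-y->S1 S1-x->S0 S1-y->S0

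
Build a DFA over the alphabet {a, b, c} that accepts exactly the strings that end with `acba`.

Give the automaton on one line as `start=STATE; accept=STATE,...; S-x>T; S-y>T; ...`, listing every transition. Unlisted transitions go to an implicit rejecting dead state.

start=S0; accept=S4; S0-a>S1; S0-b>S0; S0-c>S0; S1-a>S1; S1-b>S0; S1-c>S2; S2-a>S1; S2-b>S3; S2-c>S0; S3-a>S4; S3-b>S0; S3-c>S0; S4-a>S1; S4-b>S0; S4-c>S2

Let each state record the length of the longest suffix of the input read so far that is also a prefix of `acba`. S1 means the last symbol is `a`; S2 means the last 2 symbols are `ac`; S3 means the last 3 symbols are `acb`; S4 means the last 4 symbols are `acba`. Accept only at S4, where the string currently ends in `acba`.
A 5-state machine:
        a   b   c  
>  S0   S1  S0  S0 
   S1   S1  S0  S2 
   S2   S1  S3  S0 
   S3   S4  S0  S0 
 * S4   S1  S0  S2 
(> = start, * = accepting)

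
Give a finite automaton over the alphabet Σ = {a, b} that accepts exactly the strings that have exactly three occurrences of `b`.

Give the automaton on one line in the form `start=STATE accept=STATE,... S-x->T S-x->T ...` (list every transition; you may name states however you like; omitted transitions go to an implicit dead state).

Count `b`s, saturating at 4: states s0 through s3 mean 0 through 3 `b`s seen; s4 means more than 3. Each `b` increments (capped at s4); other symbols loop. Accept from {s3}.
A 5-state machine:
        a   b  
>  s0   s0  s1 
   s1   s1  s2 
   s2   s2  s3 
 * s3   s3  s4 
   s4   s4  s4 
(> = start, * = accepting)

start=s0 accept=s3 s0-a->s0 s0-b->s1 s1-a->s1 s1-b->s2 s2-a->s2 s2-b->s3 s3-a->s3 s3-b->s4 s4-a->s4 s4-b->s4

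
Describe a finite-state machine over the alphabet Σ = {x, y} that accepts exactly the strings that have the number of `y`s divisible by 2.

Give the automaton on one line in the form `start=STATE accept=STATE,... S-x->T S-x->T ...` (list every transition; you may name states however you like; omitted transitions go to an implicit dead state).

Keep the running count of `y`s modulo 2: each `y` advances along the cycle S0 → S1 → S0 while other symbols loop. Accept at S0.
        x   y  
>* S0   S0  S1 
   S1   S1  S0 
(> = start, * = accepting)

start=S0 accept=S0 S0-x->S0 S0-y->S1 S1-x->S1 S1-y->S0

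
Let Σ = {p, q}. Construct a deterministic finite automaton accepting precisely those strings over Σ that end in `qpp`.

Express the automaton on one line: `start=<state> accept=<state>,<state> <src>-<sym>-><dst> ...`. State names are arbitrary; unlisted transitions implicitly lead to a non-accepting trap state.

start=s0 accept=s3 s0-p->s0 s0-q->s1 s1-p->s2 s1-q->s1 s2-p->s3 s2-q->s1 s3-p->s0 s3-q->s1

Remember how much of `qpp` the current input suffix matches. State s0 means no match yet; s1 means the last symbol is `q`; s2 means the last 2 symbols are `qp`; s3 means the last 3 symbols are `qpp`. Only s3 accepts. On a mismatch, fall back to the longest proper suffix that is still a prefix of `qpp`.
        p   q  
>  s0   s0  s1 
   s1   s2  s1 
   s2   s3  s1 
 * s3   s0  s1 
(> = start, * = accepting)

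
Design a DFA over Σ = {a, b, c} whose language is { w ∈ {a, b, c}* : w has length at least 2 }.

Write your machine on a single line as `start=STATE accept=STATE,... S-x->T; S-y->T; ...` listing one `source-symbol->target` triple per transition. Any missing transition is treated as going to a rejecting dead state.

Count input length up to 3: every symbol moves from q0 toward q3, which means 'more than 2' and absorbs. Accept from {q2, q3}.
        a   b   c  
>  q0   q1  q1  q1 
   q1   q2  q2  q2 
 * q2   q3  q3  q3 
 * q3   q3  q3  q3 
(> = start, * = accepting)

start=q0; accept=q2,q3; q0-a->q1; q0-b->q1; q0-c->q1; q1-a->q2; q1-b->q2; q1-c->q2; q2-a->q3; q2-b->q3; q2-c->q3; q3-a->q3; q3-b->q3; q3-c->q3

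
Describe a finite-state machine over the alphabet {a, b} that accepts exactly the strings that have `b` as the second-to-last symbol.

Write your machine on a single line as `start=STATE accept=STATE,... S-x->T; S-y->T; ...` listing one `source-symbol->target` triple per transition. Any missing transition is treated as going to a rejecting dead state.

A DFA must remember the last 2 symbols (since which symbol is second-to-last isn't known until the input ends). Use one state per possible window of the last ≤2 symbols; accept from those whose window starts with `b`.
With 7 states:
        a   b  
>  S0   S1  S2 
   S1   S3  S4 
   S2   S5  S6 
   S3   S3  S4 
   S4   S5  S6 
 * S5   S3  S4 
 * S6   S5  S6 
(> = start, * = accepting)

start=S0; accept=S5,S6; S0-a->S1; S0-b->S2; S1-a->S3; S1-b->S4; S2-a->S5; S2-b->S6; S3-a->S3; S3-b->S4; S4-a->S5; S4-b->S6; S5-a->S3; S5-b->S4; S6-a->S5; S6-b->S6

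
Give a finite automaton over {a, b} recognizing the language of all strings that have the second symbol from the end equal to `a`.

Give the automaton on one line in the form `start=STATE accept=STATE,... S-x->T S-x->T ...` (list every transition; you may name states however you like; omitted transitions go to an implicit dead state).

Because acceptance depends on a position counted from the end, the machine has to buffer the most recent 2 symbols. Make each state the string of the last up-to-2 symbols read; on input `x` shift the window left and append `x`. Accept when the buffered window has length 2 and begins with `a`.
With 7 states:
        a   b  
>  q0   q1  q2 
   q1   q3  q4 
   q2   q5  q6 
 * q3   q3  q4 
 * q4   q5  q6 
   q5   q3  q4 
   q6   q5  q6 
(> = start, * = accepting)

start=q0 accept=q3,q4 q0-a->q1 q0-b->q2 q1-a->q3 q1-b->q4 q2-a->q5 q2-b->q6 q3-a->q3 q3-b->q4 q4-a->q5 q4-b->q6 q5-a->q3 q5-b->q4 q6-a->q5 q6-b->q6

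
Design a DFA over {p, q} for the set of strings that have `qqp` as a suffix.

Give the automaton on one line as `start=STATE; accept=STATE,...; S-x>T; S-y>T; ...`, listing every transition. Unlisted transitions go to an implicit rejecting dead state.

start=A; accept=D; A-p>A; A-q>B; B-p>A; B-q>C; C-p>D; C-q>C; D-p>A; D-q>B

Remember how much of `qqp` the current input suffix matches. State A means no match yet; B means the last symbol is `q`; C means the last 2 symbols are `qq`; D means the last 3 symbols are `qqp`. Only D accepts. On a mismatch, fall back to the longest proper suffix that is still a prefix of `qqp`.
A 4-state machine:
       p  q 
>  A   A  B 
   B   A  C 
   C   D  C 
 * D   A  B 
(> = start, * = accepting)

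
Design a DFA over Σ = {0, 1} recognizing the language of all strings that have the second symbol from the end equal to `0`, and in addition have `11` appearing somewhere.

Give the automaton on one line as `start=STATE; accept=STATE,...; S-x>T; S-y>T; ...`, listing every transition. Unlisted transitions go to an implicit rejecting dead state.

Build one automaton per condition and run them in lockstep. The first has 7 states tracking the last 2 symbols read; the second has 3 states tracking whether and how much of `11` has been seen. A product state is a pair (one from each), accepting exactly when both do.
A 10-state machine:
       0  1 
>  A   B  C 
   B   D  E 
   C   F  G 
   D   D  E 
   E   F  G 
   F   D  E 
   G   H  G 
   H   I  J 
 * I   I  J 
 * J   H  G 
(> = start, * = accepting)

start=A; accept=I,J; A-0>B; A-1>C; B-0>D; B-1>E; C-0>F; C-1>G; D-0>D; D-1>E; E-0>F; E-1>G; F-0>D; F-1>E; G-0>H; G-1>G; H-0>I; H-1>J; I-0>I; I-1>J; J-0>H; J-1>G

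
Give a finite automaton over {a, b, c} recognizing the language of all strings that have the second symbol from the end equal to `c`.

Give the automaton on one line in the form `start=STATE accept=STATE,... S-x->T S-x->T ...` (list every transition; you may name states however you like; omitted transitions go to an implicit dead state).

start=S0 accept=S10,S11,S12 S0-a->S1 S0-b->S2 S0-c->S3 S1-a->S4 S1-b->S5 S1-c->S6 S2-a->S7 S2-b->S8 S2-c->S9 S3-a->S10 S3-b->S11 S3-c->S12 S4-a->S4 S4-b->S5 S4-c->S6 S5-a->S7 S5-b->S8 S5-c->S9 S6-a->S10 S6-b->S11 S6-c->S12 S7-a->S4 S7-b->S5 S7-c->S6 S8-a->S7 S8-b->S8 S8-c->S9 S9-a->S10 S9-b->S11 S9-c->S12 S10-a->S4 S10-b->S5 S10-c->S6 S11-a->S7 S11-b->S8 S11-c->S9 S12-a->S10 S12-b->S11 S12-c->S12

A DFA must remember the last 2 symbols (since which symbol is second-to-last isn't known until the input ends). Use one state per possible window of the last ≤2 symbols; accept from those whose window starts with `c`.
With 13 states:
          a    b    c  
>  S0     S1   S2   S3 
   S1     S4   S5   S6 
   S2     S7   S8   S9 
   S3    S10  S11  S12 
   S4     S4   S5   S6 
   S5     S7   S8   S9 
   S6    S10  S11  S12 
   S7     S4   S5   S6 
   S8     S7   S8   S9 
   S9    S10  S11  S12 
 * S10    S4   S5   S6 
 * S11    S7   S8   S9 
 * S12   S10  S11  S12 
(> = start, * = accepting)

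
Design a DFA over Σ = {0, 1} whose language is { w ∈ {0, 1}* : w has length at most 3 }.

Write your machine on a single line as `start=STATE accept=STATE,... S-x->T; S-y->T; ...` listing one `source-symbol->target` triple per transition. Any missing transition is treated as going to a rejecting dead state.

start=s0; accept=s0,s1,s2,s3; s0-0->s1; s0-1->s1; s1-0->s2; s1-1->s2; s2-0->s3; s2-1->s3; s3-0->s4; s3-1->s4; s4-0->s4; s4-1->s4

We only need to distinguish lengths 0, 1, …, 3, and '>3'. Chain s0 → s1 → s2 → s3 → s4 on every symbol, with s4 looping. Accepting states: {s0, s1, s2, s3}.
A 5-state machine:
        0   1  
>* s0   s1  s1 
 * s1   s2  s2 
 * s2   s3  s3 
 * s3   s4  s4 
   s4   s4  s4 
(> = start, * = accepting)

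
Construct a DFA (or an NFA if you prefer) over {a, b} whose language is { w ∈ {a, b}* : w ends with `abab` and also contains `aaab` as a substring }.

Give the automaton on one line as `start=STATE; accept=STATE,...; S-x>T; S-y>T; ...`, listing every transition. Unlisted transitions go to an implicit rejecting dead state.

Handle the two conditions separately and then intersect. The first has 5 states tracking how much of the suffix `abab` has currently been matched; the second has 5 states tracking whether and how much of `aaab` has been seen. A product state is a pair (one from each), accepting exactly when both do.
With 12 states:
          a    b  
>  S0     S1   S0 
   S1     S2   S3 
   S2     S4   S3 
   S3     S5   S0 
   S4     S4   S6 
   S5     S2   S7 
   S6     S8   S9 
   S7     S5   S0 
   S8    S10  S11 
   S9    S10   S9 
   S10   S10   S6 
 * S11    S8   S9 
(> = start, * = accepting)

start=S0; accept=S11; S0-a>S1; S0-b>S0; S1-a>S2; S1-b>S3; S2-a>S4; S2-b>S3; S3-a>S5; S3-b>S0; S4-a>S4; S4-b>S6; S5-a>S2; S5-b>S7; S6-a>S8; S6-b>S9; S7-a>S5; S7-b>S0; S8-a>S10; S8-b>S11; S9-a>S10; S9-b>S9; S10-a>S10; S10-b>S6; S11-a>S8; S11-b>S9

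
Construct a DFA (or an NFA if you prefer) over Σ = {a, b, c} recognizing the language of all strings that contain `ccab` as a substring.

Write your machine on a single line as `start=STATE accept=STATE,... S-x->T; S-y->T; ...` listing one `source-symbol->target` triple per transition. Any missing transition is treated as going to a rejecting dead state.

Track how much of `ccab` has been matched so far: state s0 is no progress, s4 is the absorbing accept state reached once `ccab` has occurred. Intermediate states record partial matches; on a mismatch, fall back to the longest reusable overlap.
With 5 states:
        a   b   c  
>  s0   s0  s0  s1 
   s1   s0  s0  s2 
   s2   s3  s0  s2 
   s3   s0  s4  s1 
 * s4   s4  s4  s4 
(> = start, * = accepting)

start=s0; accept=s4; s0-a->s0; s0-b->s0; s0-c->s1; s1-a->s0; s1-b->s0; s1-c->s2; s2-a->s3; s2-b->s0; s2-c->s2; s3-a->s0; s3-b->s4; s3-c->s1; s4-a->s4; s4-b->s4; s4-c->s4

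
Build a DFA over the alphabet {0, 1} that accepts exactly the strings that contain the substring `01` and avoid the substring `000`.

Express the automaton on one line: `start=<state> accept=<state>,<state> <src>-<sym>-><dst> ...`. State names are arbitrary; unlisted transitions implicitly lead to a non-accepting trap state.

start=q0 accept=q3,q5,q7 q0-0->q1 q0-1->q0 q1-0->q2 q1-1->q3 q2-0->q4 q2-1->q3 q3-0->q5 q3-1->q3 q4-0->q4 q4-1->q6 q5-0->q7 q5-1->q3 q6-0->q6 q6-1->q6 q7-0->q6 q7-1->q3

Handle the two conditions separately and then intersect. The first has 3 states tracking whether and how much of `01` has been seen; the second has 4 states tracking partial matches of the forbidden pattern `000`. A product state is a pair (one from each), accepting exactly when both do.
An 8-state machine:
        0   1  
>  q0   q1  q0 
   q1   q2  q3 
   q2   q4  q3 
 * q3   q5  q3 
   q4   q4  q6 
 * q5   q7  q3 
   q6   q6  q6 
 * q7   q6  q3 
(> = start, * = accepting)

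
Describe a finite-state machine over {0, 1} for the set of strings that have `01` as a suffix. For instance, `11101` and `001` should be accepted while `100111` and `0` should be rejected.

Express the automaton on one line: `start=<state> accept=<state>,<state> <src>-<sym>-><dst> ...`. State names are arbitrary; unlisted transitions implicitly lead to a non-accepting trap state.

start=q0 accept=q2 q0-0->q1 q0-1->q0 q1-0->q1 q1-1->q2 q2-0->q1 q2-1->q0

Let each state record the length of the longest suffix of the input read so far that is also a prefix of `01`. q1 means the last symbol is `0`; q2 means the last 2 symbols are `01`. Accept only at q2, where the string currently ends in `01`.
        0   1  
>  q0   q1  q0 
   q1   q1  q2 
 * q2   q1  q0 
(> = start, * = accepting)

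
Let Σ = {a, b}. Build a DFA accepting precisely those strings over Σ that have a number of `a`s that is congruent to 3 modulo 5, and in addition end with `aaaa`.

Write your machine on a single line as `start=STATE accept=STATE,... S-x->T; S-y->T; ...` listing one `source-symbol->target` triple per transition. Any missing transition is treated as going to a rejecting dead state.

start=q0; accept=q8; q0-a->q1; q0-b->q0; q1-a->q2; q1-b->q1; q2-a->q3; q2-b->q2; q3-a->q4; q3-b->q3; q4-a->q5; q4-b->q4; q5-a->q6; q5-b->q0; q6-a->q7; q6-b->q1; q7-a->q8; q7-b->q2; q8-a->q4; q8-b->q3

Build one automaton per condition and run them in lockstep. The first has 5 states tracking the count of `a`s modulo 5; the second has 5 states tracking how much of the suffix `aaaa` has currently been matched. A product state is a pair (one from each), accepting exactly when both do. Minimizing collapses redundant product states.
        a   b  
>  q0   q1  q0 
   q1   q2  q1 
   q2   q3  q2 
   q3   q4  q3 
   q4   q5  q4 
   q5   q6  q0 
   q6   q7  q1 
   q7   q8  q2 
 * q8   q4  q3 
(> = start, * = accepting)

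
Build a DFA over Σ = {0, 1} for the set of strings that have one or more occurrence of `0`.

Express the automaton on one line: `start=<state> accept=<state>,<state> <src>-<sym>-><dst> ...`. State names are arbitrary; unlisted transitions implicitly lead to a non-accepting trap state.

Count `0`s, saturating at 2: state q0 means no `0` yet, q1 means one `0` seen, q2 means more than one. Each `0` increments (capped at q2); other symbols loop. Accept from {q1, q2}.
3 states suffice.
        0   1  
>  q0   q1  q0 
 * q1   q2  q1 
 * q2   q2  q2 
(> = start, * = accepting)

start=q0 accept=q1,q2 q0-0->q1 q0-1->q0 q1-0->q2 q1-1->q1 q2-0->q2 q2-1->q2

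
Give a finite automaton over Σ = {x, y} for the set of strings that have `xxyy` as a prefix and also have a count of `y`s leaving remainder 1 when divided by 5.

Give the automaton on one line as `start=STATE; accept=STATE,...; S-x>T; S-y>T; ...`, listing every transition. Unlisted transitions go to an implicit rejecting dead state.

start=q0; accept=q9; q0-x>q1; q0-y>q2; q1-x>q3; q1-y>q2; q2-x>q2; q2-y>q2; q3-x>q2; q3-y>q4; q4-x>q2; q4-y>q5; q5-x>q5; q5-y>q6; q6-x>q6; q6-y>q7; q7-x>q7; q7-y>q8; q8-x>q8; q8-y>q9; q9-x>q9; q9-y>q5

Build one automaton per condition and run them in lockstep. One (6 states) tracks whether the input so far still matches the prefix `xxyy`; the other (5 states) tracks the count of `y`s modulo 5. Each combined state is a pair, one component from each; accept when both components accept. Equivalent product states are then merged.
        x   y  
>  q0   q1  q2 
   q1   q3  q2 
   q2   q2  q2 
   q3   q2  q4 
   q4   q2  q5 
   q5   q5  q6 
   q6   q6  q7 
   q7   q7  q8 
   q8   q8  q9 
 * q9   q9  q5 
(> = start, * = accepting)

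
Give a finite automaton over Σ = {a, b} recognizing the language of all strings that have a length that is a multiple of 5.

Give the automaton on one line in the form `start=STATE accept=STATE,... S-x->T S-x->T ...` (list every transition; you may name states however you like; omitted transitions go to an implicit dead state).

start=q0 accept=q0 q0-a->q1 q0-b->q1 q1-a->q2 q1-b->q2 q2-a->q3 q2-b->q3 q3-a->q4 q3-b->q4 q4-a->q0 q4-b->q0

Count input length modulo 5: every symbol advances one step around the cycle q0 → q1 → q2 → q3 → q4 → q0. Accept at q0.
        a   b  
>* q0   q1  q1 
   q1   q2  q2 
   q2   q3  q3 
   q3   q4  q4 
   q4   q0  q0 
(> = start, * = accepting)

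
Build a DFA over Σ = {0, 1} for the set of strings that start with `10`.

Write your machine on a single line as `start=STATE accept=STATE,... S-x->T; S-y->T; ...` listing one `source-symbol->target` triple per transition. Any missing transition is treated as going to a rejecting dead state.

Check the first 2 symbols one by one: q0 through q1 record how many have matched `10` so far; any wrong symbol goes to the dead state q3. After all 2 match we enter the accepting sink q2.
4 states suffice.
        0   1  
>  q0   q3  q1 
   q1   q2  q3 
 * q2   q2  q2 
   q3   q3  q3 
(> = start, * = accepting)

start=q0; accept=q2; q0-0->q3; q0-1->q1; q1-0->q2; q1-1->q3; q2-0->q2; q2-1->q2; q3-0->q3; q3-1->q3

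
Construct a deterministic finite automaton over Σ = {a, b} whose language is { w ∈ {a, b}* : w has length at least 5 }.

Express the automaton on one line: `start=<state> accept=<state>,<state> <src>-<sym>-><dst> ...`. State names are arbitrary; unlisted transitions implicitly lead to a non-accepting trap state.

We only need to distinguish lengths 0, 1, …, 5, and '>5'. Chain S0 → S1 → S2 → S3 → S4 → S5 → S6 on every symbol, with S6 looping. Accepting states: {S5, S6}.
        a   b  
>  S0   S1  S1 
   S1   S2  S2 
   S2   S3  S3 
   S3   S4  S4 
   S4   S5  S5 
 * S5   S6  S6 
 * S6   S6  S6 
(> = start, * = accepting)

start=S0 accept=S5,S6 S0-a->S1 S0-b->S1 S1-a->S2 S1-b->S2 S2-a->S3 S2-b->S3 S3-a->S4 S3-b->S4 S4-a->S5 S4-b->S5 S5-a->S6 S5-b->S6 S6-a->S6 S6-b->S6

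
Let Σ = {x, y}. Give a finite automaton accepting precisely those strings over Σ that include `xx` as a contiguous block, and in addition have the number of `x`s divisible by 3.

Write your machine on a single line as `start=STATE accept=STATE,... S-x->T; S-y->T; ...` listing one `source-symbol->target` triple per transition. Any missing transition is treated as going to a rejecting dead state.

Run two small machines in parallel and take their product. The first has 3 states tracking whether and how much of `xx` has been seen; the second has 3 states tracking the count of `x`s modulo 3. A product state is a pair (one from each), accepting exactly when both do.
9 states suffice.
        x   y  
>  s0   s1  s0 
   s1   s2  s3 
   s2   s4  s2 
   s3   s5  s3 
 * s4   s6  s4 
   s5   s4  s7 
   s6   s2  s6 
   s7   s8  s7 
   s8   s6  s0 
(> = start, * = accepting)

start=s0; accept=s4; s0-x->s1; s0-y->s0; s1-x->s2; s1-y->s3; s2-x->s4; s2-y->s2; s3-x->s5; s3-y->s3; s4-x->s6; s4-y->s4; s5-x->s4; s5-y->s7; s6-x->s2; s6-y->s6; s7-x->s8; s7-y->s7; s8-x->s6; s8-y->s0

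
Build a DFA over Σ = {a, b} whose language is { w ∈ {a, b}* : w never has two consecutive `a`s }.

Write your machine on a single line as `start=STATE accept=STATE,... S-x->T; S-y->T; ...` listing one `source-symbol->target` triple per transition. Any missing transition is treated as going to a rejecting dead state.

start=s0; accept=s0,s1; s0-a->s1; s0-b->s0; s1-a->s2; s1-b->s0; s2-a->s2; s2-b->s2

Track partial matches of the forbidden pattern `aa`. State s2 is a dead state reached once `aa` has occurred; every other state accepts. s0 means no part of `aa` is currently matched.
With 3 states:
        a   b  
>* s0   s1  s0 
 * s1   s2  s0 
   s2   s2  s2 
(> = start, * = accepting)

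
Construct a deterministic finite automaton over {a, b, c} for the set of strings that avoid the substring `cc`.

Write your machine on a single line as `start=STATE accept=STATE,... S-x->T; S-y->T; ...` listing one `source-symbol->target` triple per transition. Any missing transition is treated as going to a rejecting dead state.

start=q0; accept=q0,q1; q0-a->q0; q0-b->q0; q0-c->q1; q1-a->q0; q1-b->q0; q1-c->q2; q2-a->q2; q2-b->q2; q2-c->q2

Track partial matches of the forbidden pattern `cc`. State q2 is a dead state reached once `cc` has occurred; every other state accepts. q0 means no part of `cc` is currently matched.
3 states suffice.
        a   b   c  
>* q0   q0  q0  q1 
 * q1   q0  q0  q2 
   q2   q2  q2  q2 
(> = start, * = accepting)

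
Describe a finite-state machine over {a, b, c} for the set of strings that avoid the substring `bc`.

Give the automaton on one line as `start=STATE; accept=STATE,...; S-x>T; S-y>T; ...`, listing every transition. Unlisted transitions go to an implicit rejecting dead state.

start=S0; accept=S0,S1; S0-a>S0; S0-b>S1; S0-c>S0; S1-a>S0; S1-b>S1; S1-c>S2; S2-a>S2; S2-b>S2; S2-c>S2

This is the complement of 'contains `bc`'. Use the same substring-matching states — S0 through S2 holding how much of `bc` has just been matched — but flip the accepting set: everything except the trap S2 accepts.
With 3 states:
        a   b   c  
>* S0   S0  S1  S0 
 * S1   S0  S1  S2 
   S2   S2  S2  S2 
(> = start, * = accepting)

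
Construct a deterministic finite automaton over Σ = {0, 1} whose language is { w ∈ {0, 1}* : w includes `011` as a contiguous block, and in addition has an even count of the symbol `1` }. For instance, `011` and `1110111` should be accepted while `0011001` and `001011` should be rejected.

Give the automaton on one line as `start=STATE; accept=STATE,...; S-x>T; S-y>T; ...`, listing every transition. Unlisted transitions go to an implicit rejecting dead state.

Build one automaton per condition and run them in lockstep. The first has 4 states tracking whether and how much of `011` has been seen; the second has 2 states tracking the count of `1`s modulo 2. A product state is a pair (one from each), accepting exactly when both do.
With 8 states:
        0   1  
>  S0   S1  S2 
   S1   S1  S3 
   S2   S4  S0 
   S3   S4  S5 
   S4   S4  S6 
 * S5   S5  S7 
   S6   S1  S7 
   S7   S7  S5 
(> = start, * = accepting)

start=S0; accept=S5; S0-0>S1; S0-1>S2; S1-0>S1; S1-1>S3; S2-0>S4; S2-1>S0; S3-0>S4; S3-1>S5; S4-0>S4; S4-1>S6; S5-0>S5; S5-1>S7; S6-0>S1; S6-1>S7; S7-0>S7; S7-1>S5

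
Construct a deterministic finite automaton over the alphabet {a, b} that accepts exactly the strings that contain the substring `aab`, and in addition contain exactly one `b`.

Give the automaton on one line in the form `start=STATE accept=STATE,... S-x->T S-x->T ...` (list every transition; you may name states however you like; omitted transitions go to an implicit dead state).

Build one automaton per condition and run them in lockstep. One (4 states) tracks whether and how much of `aab` has been seen; the other (3 states) tracks the count of `b`s, saturating at 2. Each combined state is a pair, one component from each; accept when both components accept. After merging equivalent states the machine shrinks.
A 5-state machine:
        a   b  
>  q0   q1  q2 
   q1   q3  q2 
   q2   q2  q2 
   q3   q3  q4 
 * q4   q4  q2 
(> = start, * = accepting)

start=q0 accept=q4 q0-a->q1 q0-b->q2 q1-a->q3 q1-b->q2 q2-a->q2 q2-b->q2 q3-a->q3 q3-b->q4 q4-a->q4 q4-b->q2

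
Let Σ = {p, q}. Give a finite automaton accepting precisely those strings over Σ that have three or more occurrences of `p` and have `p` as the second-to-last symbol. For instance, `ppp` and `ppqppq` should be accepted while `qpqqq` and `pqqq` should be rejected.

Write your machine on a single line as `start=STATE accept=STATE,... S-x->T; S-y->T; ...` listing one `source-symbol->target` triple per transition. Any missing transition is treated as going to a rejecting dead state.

start=A; accept=D,F; A-p->B; A-q->A; B-p->C; B-q->B; C-p->D; C-q->E; D-p->D; D-q->F; E-p->G; E-q->E; F-p->G; F-q->E; G-p->D; G-q->F

Build one automaton per condition and run them in lockstep. The first has 5 states tracking the count of `p`s, saturating at 4; the second has 7 states tracking the last 2 symbols read. A product state is a pair (one from each), accepting exactly when both do. Equivalent product states are then merged.
7 states suffice.
       p  q 
>  A   B  A 
   B   C  B 
   C   D  E 
 * D   D  F 
   E   G  E 
 * F   G  E 
   G   D  F 
(> = start, * = accepting)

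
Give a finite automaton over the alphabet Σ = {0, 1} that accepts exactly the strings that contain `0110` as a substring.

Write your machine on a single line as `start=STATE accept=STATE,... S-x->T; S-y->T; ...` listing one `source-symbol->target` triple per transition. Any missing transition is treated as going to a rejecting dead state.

States A..D record the length of the longest prefix of `0110` that matches the current input suffix. Reaching E means `0110` has been seen, and we stay there forever. Accept from E.
5 states suffice.
       0  1 
>  A   B  A 
   B   B  C 
   C   B  D 
   D   E  A 
 * E   E  E 
(> = start, * = accepting)

start=A; accept=E; A-0->B; A-1->A; B-0->B; B-1->C; C-0->B; C-1->D; D-0->E; D-1->A; E-0->E; E-1->E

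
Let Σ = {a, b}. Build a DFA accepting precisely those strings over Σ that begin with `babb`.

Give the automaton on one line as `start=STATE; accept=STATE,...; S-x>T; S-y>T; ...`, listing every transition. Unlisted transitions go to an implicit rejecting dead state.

Walk along `babb` while the input agrees: from q0 take `b` to q1, and so on. Any deviation drops to the rejecting sink q5. Once q4 is reached the prefix is confirmed and every continuation is accepted.
With 6 states:
        a   b  
>  q0   q5  q1 
   q1   q2  q5 
   q2   q5  q3 
   q3   q5  q4 
 * q4   q4  q4 
   q5   q5  q5 
(> = start, * = accepting)

start=q0; accept=q4; q0-a>q5; q0-b>q1; q1-a>q2; q1-b>q5; q2-a>q5; q2-b>q3; q3-a>q5; q3-b>q4; q4-a>q4; q4-b>q4; q5-a>q5; q5-b>q5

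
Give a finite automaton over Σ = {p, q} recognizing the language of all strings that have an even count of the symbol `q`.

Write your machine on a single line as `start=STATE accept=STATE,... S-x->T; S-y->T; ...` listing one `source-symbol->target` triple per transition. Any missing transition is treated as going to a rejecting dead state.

start=A; accept=A; A-p->A; A-q->B; B-p->B; B-q->A

The only thing that matters is how many `q`s have appeared, reduced mod 2. Use one state per residue: A for 0, …, B for 1. Reading `q` moves to the next residue; anything else stays put. A is accepting.
       p  q 
>* A   A  B 
   B   B  A 
(> = start, * = accepting)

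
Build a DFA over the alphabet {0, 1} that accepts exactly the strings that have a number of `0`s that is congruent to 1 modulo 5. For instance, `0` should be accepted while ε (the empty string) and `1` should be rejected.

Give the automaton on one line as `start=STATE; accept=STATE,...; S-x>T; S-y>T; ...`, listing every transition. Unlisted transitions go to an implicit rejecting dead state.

Keep the running count of `0`s modulo 5: each `0` advances along the cycle s0 → s1 → s2 → s3 → s4 → s0 while other symbols loop. Accept at s1.
5 states suffice.
        0   1  
>  s0   s1  s0 
 * s1   s2  s1 
   s2   s3  s2 
   s3   s4  s3 
   s4   s0  s4 
(> = start, * = accepting)

start=s0; accept=s1; s0-0>s1; s0-1>s0; s1-0>s2; s1-1>s1; s2-0>s3; s2-1>s2; s3-0>s4; s3-1>s3; s4-0>s0; s4-1>s4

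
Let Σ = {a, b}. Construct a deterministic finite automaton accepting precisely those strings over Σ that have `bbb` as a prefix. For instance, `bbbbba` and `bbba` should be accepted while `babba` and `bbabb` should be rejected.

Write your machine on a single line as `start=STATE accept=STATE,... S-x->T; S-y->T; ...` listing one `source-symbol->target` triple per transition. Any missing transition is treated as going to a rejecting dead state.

Check the first 3 symbols one by one: q0 through q2 record how many have matched `bbb` so far; any wrong symbol goes to the dead state q4. After all 3 match we enter the accepting sink q3.
5 states suffice.
        a   b  
>  q0   q4  q1 
   q1   q4  q2 
   q2   q4  q3 
 * q3   q3  q3 
   q4   q4  q4 
(> = start, * = accepting)

start=q0; accept=q3; q0-a->q4; q0-b->q1; q1-a->q4; q1-b->q2; q2-a->q4; q2-b->q3; q3-a->q3; q3-b->q3; q4-a->q4; q4-b->q4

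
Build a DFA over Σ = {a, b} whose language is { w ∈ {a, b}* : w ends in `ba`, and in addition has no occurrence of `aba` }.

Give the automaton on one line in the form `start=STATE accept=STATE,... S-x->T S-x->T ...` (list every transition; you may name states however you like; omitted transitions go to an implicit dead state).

Handle the two conditions separately and then intersect. One (3 states) tracks how much of the suffix `ba` has currently been matched; the other (4 states) tracks partial matches of the forbidden pattern `aba`. Each combined state is a pair, one component from each; accept when both components accept. After merging equivalent states the machine shrinks.
With 6 states:
        a   b  
>  s0   s1  s2 
   s1   s1  s3 
   s2   s4  s2 
   s3   s5  s2 
 * s4   s1  s3 
   s5   s5  s5 
(> = start, * = accepting)

start=s0 accept=s4 s0-a->s1 s0-b->s2 s1-a->s1 s1-b->s3 s2-a->s4 s2-b->s2 s3-a->s5 s3-b->s2 s4-a->s1 s4-b->s3 s5-a->s5 s5-b->s5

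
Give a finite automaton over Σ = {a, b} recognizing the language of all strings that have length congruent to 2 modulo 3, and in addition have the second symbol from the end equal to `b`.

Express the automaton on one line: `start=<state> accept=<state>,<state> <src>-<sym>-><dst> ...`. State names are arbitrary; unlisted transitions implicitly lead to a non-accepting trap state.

Build one automaton per condition and run them in lockstep. The first has 3 states tracking the input length modulo 3; the second has 7 states tracking the last 2 symbols read. A product state is a pair (one from each), accepting exactly when both do.
With 15 states:
          a    b  
>  S0     S1   S2 
   S1     S3   S4 
   S2     S5   S6 
   S3     S7   S8 
   S4     S9  S10 
 * S5     S7   S8 
 * S6     S9  S10 
   S7    S11  S12 
   S8    S13  S14 
   S9    S11  S12 
   S10   S13  S14 
   S11    S3   S4 
   S12    S5   S6 
   S13    S3   S4 
   S14    S5   S6 
(> = start, * = accepting)

start=S0 accept=S5,S6 S0-a->S1 S0-b->S2 S1-a->S3 S1-b->S4 S2-a->S5 S2-b->S6 S3-a->S7 S3-b->S8 S4-a->S9 S4-b->S10 S5-a->S7 S5-b->S8 S6-a->S9 S6-b->S10 S7-a->S11 S7-b->S12 S8-a->S13 S8-b->S14 S9-a->S11 S9-b->S12 S10-a->S13 S10-b->S14 S11-a->S3 S11-b->S4 S12-a->S5 S12-b->S6 S13-a->S3 S13-b->S4 S14-a->S5 S14-b->S6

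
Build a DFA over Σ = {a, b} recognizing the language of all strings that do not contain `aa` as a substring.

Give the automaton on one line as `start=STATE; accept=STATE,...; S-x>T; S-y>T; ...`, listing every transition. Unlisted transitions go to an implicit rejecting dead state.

start=S0; accept=S0,S1; S0-a>S1; S0-b>S0; S1-a>S2; S1-b>S0; S2-a>S2; S2-b>S2

Track partial matches of the forbidden pattern `aa`. State S2 is a dead state reached once `aa` has occurred; every other state accepts. S0 means no part of `aa` is currently matched.
A 3-state machine:
        a   b  
>* S0   S1  S0 
 * S1   S2  S0 
   S2   S2  S2 
(> = start, * = accepting)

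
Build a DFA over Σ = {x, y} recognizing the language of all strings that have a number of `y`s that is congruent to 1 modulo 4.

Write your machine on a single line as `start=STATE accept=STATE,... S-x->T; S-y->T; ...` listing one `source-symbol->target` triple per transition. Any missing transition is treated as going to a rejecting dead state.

Keep the running count of `y`s modulo 4: each `y` advances along the cycle q0 → q1 → q2 → q3 → q0 while other symbols loop. Accept at q1.
4 states suffice.
        x   y  
>  q0   q0  q1 
 * q1   q1  q2 
   q2   q2  q3 
   q3   q3  q0 
(> = start, * = accepting)

start=q0; accept=q1; q0-x->q0; q0-y->q1; q1-x->q1; q1-y->q2; q2-x->q2; q2-y->q3; q3-x->q3; q3-y->q0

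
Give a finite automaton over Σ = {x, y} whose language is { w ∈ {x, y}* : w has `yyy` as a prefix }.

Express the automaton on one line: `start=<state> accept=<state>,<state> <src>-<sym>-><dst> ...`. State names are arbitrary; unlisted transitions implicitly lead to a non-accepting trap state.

Walk along `yyy` while the input agrees: from q0 take `y` to q1, and so on. Any deviation drops to the rejecting sink q4. Once q3 is reached the prefix is confirmed and every continuation is accepted.
        x   y  
>  q0   q4  q1 
   q1   q4  q2 
   q2   q4  q3 
 * q3   q3  q3 
   q4   q4  q4 
(> = start, * = accepting)

start=q0 accept=q3 q0-x->q4 q0-y->q1 q1-x->q4 q1-y->q2 q2-x->q4 q2-y->q3 q3-x->q3 q3-y->q3 q4-x->q4 q4-y->q4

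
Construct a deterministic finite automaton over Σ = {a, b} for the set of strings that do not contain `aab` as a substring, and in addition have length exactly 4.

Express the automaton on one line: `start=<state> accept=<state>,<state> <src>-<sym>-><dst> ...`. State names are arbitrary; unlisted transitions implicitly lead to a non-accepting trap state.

start=q0 accept=q9 q0-a->q1 q0-b->q2 q1-a->q3 q1-b->q4 q2-a->q5 q2-b->q4 q3-a->q6 q3-b->q7 q4-a->q8 q4-b->q8 q5-a->q6 q5-b->q8 q6-a->q9 q6-b->q7 q7-a->q7 q7-b->q7 q8-a->q9 q8-b->q9 q9-a->q7 q9-b->q7

Run two small machines in parallel and take their product. One (4 states) tracks partial matches of the forbidden pattern `aab`; the other (6 states) tracks the input length, saturating at 5. Each combined state is a pair, one component from each; accept when both components accept. Equivalent product states are then merged.
A 10-state machine:
        a   b  
>  q0   q1  q2 
   q1   q3  q4 
   q2   q5  q4 
   q3   q6  q7 
   q4   q8  q8 
   q5   q6  q8 
   q6   q9  q7 
   q7   q7  q7 
   q8   q9  q9 
 * q9   q7  q7 
(> = start, * = accepting)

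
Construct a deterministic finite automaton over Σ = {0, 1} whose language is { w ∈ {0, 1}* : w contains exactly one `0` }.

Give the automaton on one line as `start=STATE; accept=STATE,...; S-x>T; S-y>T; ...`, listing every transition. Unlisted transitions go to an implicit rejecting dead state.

Count `0`s, saturating at 2: state q0 means no `0` yet, q1 means one `0` seen, q2 means more than one. Each `0` increments (capped at q2); other symbols loop. Accept from {q1}.
        0   1  
>  q0   q1  q0 
 * q1   q2  q1 
   q2   q2  q2 
(> = start, * = accepting)

start=q0; accept=q1; q0-0>q1; q0-1>q0; q1-0>q2; q1-1>q1; q2-0>q2; q2-1>q2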